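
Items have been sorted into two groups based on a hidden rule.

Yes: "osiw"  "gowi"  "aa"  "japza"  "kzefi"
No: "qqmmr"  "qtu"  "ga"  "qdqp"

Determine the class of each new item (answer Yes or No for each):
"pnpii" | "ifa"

Yes, Yes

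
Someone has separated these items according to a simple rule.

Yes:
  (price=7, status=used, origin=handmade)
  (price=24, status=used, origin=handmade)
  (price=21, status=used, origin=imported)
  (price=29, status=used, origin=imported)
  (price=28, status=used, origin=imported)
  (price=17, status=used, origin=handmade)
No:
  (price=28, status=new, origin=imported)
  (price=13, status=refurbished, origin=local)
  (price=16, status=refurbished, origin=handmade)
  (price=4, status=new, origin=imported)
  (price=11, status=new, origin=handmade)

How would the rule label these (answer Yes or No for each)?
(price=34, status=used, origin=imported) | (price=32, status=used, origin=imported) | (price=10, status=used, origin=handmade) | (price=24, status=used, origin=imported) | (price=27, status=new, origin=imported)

Yes, Yes, Yes, Yes, No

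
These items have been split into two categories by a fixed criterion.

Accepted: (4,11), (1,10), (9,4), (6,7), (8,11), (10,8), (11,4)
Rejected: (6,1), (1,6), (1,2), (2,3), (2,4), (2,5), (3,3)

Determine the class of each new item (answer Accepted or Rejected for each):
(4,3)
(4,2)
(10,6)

The rule appears to be: sum ≥ 11.
(4,3): 4+3 = 7 — doesn't match, so Rejected.
(4,2): 4+2 = 6 — doesn't match, so Rejected.
(10,6): 10+6 = 16 — satisfies this, so Accepted.

Rejected, Rejected, Accepted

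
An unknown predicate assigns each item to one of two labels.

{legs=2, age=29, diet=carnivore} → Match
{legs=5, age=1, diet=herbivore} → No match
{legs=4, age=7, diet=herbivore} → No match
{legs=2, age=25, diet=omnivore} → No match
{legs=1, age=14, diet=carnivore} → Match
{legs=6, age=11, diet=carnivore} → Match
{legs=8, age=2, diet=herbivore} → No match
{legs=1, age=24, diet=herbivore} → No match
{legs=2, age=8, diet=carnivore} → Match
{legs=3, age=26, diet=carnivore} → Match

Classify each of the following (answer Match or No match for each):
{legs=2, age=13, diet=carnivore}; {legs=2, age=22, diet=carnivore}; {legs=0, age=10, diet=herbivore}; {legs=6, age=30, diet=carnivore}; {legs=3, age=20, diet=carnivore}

Match, Match, No match, Match, Match

Checking candidate rules against both groups, what survives is: diet is carnivore.
{legs=2, age=13, diet=carnivore} → diet is carnivore → Match.
{legs=2, age=22, diet=carnivore} → diet is carnivore → Match.
{legs=0, age=10, diet=herbivore} → diet is herbivore → No match.
{legs=6, age=30, diet=carnivore} → diet is carnivore → Match.
{legs=3, age=20, diet=carnivore} → diet is carnivore → Match.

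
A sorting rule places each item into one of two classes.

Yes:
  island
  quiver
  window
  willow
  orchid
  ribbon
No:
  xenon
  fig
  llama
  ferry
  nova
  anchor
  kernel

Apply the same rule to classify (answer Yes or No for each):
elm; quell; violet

No, No, Yes

The classifier is using: even length AND contains 'i'.
No: elm, since length 3, no 'i'. No: quell, since length 5, no 'i'. Yes: violet, since length 6, has 'i'.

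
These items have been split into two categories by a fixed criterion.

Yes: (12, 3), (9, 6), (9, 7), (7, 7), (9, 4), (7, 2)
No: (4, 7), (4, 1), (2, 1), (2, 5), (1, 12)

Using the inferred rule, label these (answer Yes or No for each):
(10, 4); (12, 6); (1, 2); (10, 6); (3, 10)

Yes, Yes, No, Yes, No

A rule that fits every label: first ≥ 5 — true of each 'Yes' example, false of each 'No' one.
Yes: (10, 4), since first 10. Yes: (12, 6), since first 12. No: (1, 2), since first 1. Yes: (10, 6), since first 10. No: (3, 10), since first 3.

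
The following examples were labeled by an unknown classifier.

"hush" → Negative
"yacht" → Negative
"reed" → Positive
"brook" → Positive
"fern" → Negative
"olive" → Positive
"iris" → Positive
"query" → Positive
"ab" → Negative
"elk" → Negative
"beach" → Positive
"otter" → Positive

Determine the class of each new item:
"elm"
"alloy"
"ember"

The simplest hypothesis consistent with all the labels is: has ≥ 2 vowels.
"elm": Negative (1 vowel). "alloy": Positive (2 vowels). "ember": Positive (2 vowels).

Negative, Positive, Positive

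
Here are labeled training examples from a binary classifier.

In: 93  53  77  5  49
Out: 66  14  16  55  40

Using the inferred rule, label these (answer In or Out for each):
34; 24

Out, Out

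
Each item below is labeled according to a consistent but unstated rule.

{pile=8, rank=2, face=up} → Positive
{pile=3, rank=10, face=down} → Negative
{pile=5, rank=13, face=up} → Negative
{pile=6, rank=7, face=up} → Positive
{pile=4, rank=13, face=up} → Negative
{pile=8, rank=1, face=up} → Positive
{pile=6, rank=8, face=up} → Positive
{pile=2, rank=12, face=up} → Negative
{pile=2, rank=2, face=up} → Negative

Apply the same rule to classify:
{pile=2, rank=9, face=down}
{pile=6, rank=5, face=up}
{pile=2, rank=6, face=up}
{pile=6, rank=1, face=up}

One predicate separates the groups cleanly: pile ≥ 6.
{pile=2, rank=9, face=down}: pile = 2, does not pass → Negative. {pile=6, rank=5, face=up}: pile = 6, meets the rule → Positive. {pile=2, rank=6, face=up}: pile = 2, does not pass → Negative. {pile=6, rank=1, face=up}: pile = 6, meets the rule → Positive.

Negative, Positive, Negative, Positive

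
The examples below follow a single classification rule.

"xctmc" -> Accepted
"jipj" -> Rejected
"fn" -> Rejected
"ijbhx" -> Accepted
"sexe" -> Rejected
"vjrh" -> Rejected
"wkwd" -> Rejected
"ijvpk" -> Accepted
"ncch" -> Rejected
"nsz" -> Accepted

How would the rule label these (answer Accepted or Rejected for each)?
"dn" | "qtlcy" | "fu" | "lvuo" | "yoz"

Rule: odd length. This holds for each 'Accepted' example and fails for each 'Rejected' one.

Rejected, Accepted, Rejected, Rejected, Accepted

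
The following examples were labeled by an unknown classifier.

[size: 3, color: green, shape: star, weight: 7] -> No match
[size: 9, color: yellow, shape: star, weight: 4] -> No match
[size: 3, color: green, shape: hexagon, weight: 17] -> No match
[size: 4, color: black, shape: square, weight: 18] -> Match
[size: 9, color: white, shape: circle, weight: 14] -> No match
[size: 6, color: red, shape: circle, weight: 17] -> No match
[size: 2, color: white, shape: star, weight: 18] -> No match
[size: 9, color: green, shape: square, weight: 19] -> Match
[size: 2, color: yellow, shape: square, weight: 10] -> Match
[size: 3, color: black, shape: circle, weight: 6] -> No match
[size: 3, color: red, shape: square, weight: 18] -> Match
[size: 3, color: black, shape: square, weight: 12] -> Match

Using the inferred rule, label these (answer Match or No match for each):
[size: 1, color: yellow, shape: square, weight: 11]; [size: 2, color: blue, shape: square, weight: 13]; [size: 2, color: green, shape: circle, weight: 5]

Match, Match, No match

Every 'Match' example satisfies: shape is square. None of the 'No match' examples do.
[size: 1, color: yellow, shape: square, weight: 11]: shape is square — checks out, so Match.
[size: 2, color: blue, shape: square, weight: 13]: shape is square — checks out, so Match.
[size: 2, color: green, shape: circle, weight: 5]: shape is circle — doesn't match, so No match.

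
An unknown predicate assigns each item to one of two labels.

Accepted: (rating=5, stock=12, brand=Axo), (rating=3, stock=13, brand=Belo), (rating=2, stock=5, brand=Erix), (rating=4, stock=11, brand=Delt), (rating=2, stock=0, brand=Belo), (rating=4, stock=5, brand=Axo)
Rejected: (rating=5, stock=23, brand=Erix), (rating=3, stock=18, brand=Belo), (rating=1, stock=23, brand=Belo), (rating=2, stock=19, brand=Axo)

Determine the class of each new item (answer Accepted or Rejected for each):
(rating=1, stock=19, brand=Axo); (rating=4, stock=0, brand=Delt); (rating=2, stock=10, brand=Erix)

Rejected, Accepted, Accepted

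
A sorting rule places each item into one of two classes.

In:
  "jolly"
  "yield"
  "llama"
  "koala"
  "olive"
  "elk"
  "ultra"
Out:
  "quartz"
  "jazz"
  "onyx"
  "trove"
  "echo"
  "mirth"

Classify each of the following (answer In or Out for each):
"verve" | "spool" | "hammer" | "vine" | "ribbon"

Out, In, Out, Out, Out

A rule that fits every label: contains 'l' — true of each 'In' example, false of each 'Out' one.
Out: "verve", since no 'l'. In: "spool", since has 'l'. Out: "hammer", since no 'l'. Out: "vine", since no 'l'. Out: "ribbon", since no 'l'.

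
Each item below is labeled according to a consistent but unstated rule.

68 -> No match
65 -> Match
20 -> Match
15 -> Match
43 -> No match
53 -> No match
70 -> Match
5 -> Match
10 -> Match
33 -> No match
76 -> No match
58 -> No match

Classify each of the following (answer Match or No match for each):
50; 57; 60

Match, No match, Match

'Match' ⟺ multiple of 5.
50: 50 = 5·10, fits → Match.
57: 57 = 5·11 + 2, lacks this property → No match.
60: 60 = 5·12, fits → Match.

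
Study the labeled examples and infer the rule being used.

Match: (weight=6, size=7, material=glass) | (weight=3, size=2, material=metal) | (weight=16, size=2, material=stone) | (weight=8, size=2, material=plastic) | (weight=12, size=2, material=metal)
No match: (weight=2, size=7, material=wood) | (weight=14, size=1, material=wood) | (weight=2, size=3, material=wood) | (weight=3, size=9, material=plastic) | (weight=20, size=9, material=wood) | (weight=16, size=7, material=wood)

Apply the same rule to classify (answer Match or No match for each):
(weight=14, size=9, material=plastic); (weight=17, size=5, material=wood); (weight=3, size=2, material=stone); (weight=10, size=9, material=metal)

The simplest hypothesis consistent with all the labels is: material is glass OR size = 2.
(weight=14, size=9, material=plastic): material is plastic, size = 9, doesn't match → No match. (weight=17, size=5, material=wood): material is wood, size = 5, doesn't match → No match. (weight=3, size=2, material=stone): material is stone, size = 2, matches → Match. (weight=10, size=9, material=metal): material is metal, size = 9, doesn't match → No match.

No match, No match, Match, No match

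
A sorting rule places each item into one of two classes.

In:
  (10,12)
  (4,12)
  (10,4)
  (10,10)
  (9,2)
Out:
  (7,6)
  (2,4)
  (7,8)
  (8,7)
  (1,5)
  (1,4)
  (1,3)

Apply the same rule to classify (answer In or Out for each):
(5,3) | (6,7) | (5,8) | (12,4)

The classifier is using: max ≥ 9.
(5,3) → max 5 → Out.
(6,7) → max 7 → Out.
(5,8) → max 8 → Out.
(12,4) → max 12 → In.

Out, Out, Out, In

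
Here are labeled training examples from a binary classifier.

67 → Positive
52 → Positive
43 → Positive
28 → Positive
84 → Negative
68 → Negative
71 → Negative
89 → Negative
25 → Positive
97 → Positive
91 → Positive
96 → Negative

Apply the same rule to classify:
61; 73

The distinguishing property — ≡ 1 (mod 3) — holds for all the 'Positive' cases and none of the 'Negative' cases.
61 → 61 mod 3 = 1 → Positive. 73 → 73 mod 3 = 1 → Positive.

Positive, Positive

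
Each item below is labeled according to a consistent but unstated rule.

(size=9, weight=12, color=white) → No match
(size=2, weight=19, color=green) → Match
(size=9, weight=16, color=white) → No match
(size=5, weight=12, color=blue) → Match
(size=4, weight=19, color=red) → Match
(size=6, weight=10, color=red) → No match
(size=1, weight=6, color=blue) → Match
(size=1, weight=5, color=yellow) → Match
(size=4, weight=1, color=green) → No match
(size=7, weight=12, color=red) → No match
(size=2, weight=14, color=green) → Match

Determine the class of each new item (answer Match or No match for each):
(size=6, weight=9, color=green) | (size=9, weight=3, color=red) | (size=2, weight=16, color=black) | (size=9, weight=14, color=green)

All 'Match' examples share one property — weight ≥ 5 AND size ≤ 5 — and every 'No match' example lacks it.
(size=6, weight=9, color=green): No match (weight = 9, size = 6). (size=9, weight=3, color=red): No match (weight = 3, size = 9). (size=2, weight=16, color=black): Match (weight = 16, size = 2). (size=9, weight=14, color=green): No match (weight = 14, size = 9).

No match, No match, Match, No match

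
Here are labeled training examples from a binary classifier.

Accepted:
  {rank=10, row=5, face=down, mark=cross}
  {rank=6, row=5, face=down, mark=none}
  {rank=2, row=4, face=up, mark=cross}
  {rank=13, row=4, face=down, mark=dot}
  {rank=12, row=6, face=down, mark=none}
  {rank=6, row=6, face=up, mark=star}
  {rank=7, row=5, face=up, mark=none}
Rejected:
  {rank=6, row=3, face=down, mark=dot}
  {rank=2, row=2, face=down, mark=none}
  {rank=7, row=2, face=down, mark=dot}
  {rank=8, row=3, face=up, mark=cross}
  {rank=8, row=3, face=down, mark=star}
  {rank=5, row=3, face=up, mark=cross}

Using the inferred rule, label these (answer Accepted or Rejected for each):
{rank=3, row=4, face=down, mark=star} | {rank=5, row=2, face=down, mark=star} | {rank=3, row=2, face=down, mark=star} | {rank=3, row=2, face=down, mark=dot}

Accepted, Rejected, Rejected, Rejected

'Accepted' ⟺ row ≥ 4.
{rank=3, row=4, face=down, mark=star}: Accepted (row = 4). {rank=5, row=2, face=down, mark=star}: Rejected (row = 2). {rank=3, row=2, face=down, mark=star}: Rejected (row = 2). {rank=3, row=2, face=down, mark=dot}: Rejected (row = 2).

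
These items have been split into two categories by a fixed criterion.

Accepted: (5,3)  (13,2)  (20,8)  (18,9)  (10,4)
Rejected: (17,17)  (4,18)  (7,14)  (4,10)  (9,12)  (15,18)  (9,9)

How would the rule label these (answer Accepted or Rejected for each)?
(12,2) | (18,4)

The rule appears to be: first > second.
(12,2): 12 > 2 — checks out, so Accepted.
(18,4): 18 > 4 — checks out, so Accepted.

Accepted, Accepted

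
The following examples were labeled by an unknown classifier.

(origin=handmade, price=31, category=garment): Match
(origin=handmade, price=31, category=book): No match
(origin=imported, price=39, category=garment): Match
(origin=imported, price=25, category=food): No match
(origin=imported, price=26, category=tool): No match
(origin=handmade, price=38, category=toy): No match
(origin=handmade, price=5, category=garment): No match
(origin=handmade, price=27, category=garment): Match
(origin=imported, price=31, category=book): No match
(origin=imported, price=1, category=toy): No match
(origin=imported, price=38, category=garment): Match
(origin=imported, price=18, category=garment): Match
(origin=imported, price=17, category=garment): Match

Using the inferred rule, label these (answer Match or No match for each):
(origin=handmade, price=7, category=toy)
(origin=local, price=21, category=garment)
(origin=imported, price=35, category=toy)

No match, Match, No match

'Match' ⟺ category is garment AND price ≥ 17.
(origin=handmade, price=7, category=toy): category is toy, price = 7 — doesn't qualify, so No match.
(origin=local, price=21, category=garment): category is garment, price = 21 — satisfies this, so Match.
(origin=imported, price=35, category=toy): category is toy, price = 35 — doesn't qualify, so No match.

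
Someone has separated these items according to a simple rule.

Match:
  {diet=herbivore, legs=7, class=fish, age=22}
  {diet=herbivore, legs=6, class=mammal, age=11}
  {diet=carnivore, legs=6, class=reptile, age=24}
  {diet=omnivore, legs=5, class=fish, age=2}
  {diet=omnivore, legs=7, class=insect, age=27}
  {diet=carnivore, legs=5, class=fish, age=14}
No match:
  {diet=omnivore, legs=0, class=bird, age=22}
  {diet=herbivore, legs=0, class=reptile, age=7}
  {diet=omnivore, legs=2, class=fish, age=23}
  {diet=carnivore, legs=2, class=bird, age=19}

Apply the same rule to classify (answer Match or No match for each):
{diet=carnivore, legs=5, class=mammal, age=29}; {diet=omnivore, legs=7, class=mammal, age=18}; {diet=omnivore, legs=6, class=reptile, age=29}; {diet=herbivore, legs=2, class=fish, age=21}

Match, Match, Match, No match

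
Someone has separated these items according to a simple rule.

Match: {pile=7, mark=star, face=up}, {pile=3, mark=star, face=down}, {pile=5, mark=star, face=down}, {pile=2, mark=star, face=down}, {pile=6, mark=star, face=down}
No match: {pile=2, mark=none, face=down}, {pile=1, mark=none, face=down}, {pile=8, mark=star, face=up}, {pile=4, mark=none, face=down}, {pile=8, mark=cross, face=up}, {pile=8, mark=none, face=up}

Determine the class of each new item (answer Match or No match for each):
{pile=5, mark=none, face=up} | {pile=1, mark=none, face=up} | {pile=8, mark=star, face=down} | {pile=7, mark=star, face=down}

No match, No match, No match, Match

A rule that fits every label: mark is star AND pile ≤ 7 — true of each 'Match' example, false of each 'No match' one.
{pile=5, mark=none, face=up}: mark is none, pile = 5, lacks this property → No match. {pile=1, mark=none, face=up}: mark is none, pile = 1, lacks this property → No match. {pile=8, mark=star, face=down}: mark is star, pile = 8, lacks this property → No match. {pile=7, mark=star, face=down}: mark is star, pile = 7, meets the rule → Match.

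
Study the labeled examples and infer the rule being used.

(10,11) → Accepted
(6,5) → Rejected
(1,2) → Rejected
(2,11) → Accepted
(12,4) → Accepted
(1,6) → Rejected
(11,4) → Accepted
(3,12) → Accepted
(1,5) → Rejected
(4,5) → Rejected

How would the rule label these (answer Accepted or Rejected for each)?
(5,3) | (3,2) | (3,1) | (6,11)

Rejected, Rejected, Rejected, Accepted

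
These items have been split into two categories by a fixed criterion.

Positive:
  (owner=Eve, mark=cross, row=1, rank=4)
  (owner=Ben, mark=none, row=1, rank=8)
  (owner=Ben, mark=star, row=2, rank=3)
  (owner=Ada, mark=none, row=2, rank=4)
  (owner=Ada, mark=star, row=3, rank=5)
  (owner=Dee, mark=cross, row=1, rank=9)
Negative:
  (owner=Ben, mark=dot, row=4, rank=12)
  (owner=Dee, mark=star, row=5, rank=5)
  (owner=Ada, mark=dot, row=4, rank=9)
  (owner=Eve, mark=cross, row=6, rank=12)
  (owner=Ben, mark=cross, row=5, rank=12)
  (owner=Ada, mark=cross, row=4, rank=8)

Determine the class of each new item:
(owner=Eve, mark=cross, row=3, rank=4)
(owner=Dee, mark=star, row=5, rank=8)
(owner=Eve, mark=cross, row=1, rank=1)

The simplest hypothesis consistent with all the labels is: row ≤ 3.
(owner=Eve, mark=cross, row=3, rank=4): Positive (row = 3).
(owner=Dee, mark=star, row=5, rank=8): Negative (row = 5).
(owner=Eve, mark=cross, row=1, rank=1): Positive (row = 1).

Positive, Negative, Positive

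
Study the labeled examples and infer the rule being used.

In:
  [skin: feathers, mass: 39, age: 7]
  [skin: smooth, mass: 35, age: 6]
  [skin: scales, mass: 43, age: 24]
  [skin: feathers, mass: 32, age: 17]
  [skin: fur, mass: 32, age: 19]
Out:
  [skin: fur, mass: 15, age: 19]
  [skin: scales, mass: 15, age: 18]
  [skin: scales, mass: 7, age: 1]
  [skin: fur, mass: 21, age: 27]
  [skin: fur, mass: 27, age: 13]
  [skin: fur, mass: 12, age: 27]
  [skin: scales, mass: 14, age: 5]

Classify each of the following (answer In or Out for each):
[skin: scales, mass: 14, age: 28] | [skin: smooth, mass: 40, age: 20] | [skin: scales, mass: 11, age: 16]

Out, In, Out

Rule: mass ≥ 32. This holds for each 'In' example and fails for each 'Out' one.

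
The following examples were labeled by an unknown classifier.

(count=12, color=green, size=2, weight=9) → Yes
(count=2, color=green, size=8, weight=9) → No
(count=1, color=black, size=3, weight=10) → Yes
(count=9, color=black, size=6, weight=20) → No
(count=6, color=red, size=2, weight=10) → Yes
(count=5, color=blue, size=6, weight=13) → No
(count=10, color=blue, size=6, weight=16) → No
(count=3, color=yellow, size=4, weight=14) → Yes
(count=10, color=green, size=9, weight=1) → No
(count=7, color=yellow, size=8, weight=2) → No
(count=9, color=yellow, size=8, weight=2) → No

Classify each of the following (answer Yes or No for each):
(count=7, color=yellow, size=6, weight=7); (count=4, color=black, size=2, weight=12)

The common property of the 'Yes' items is: size ≤ 4. No 'No' item has it.
(count=7, color=yellow, size=6, weight=7): size = 6, fails this test → No. (count=4, color=black, size=2, weight=12): size = 2, qualifies → Yes.

No, Yes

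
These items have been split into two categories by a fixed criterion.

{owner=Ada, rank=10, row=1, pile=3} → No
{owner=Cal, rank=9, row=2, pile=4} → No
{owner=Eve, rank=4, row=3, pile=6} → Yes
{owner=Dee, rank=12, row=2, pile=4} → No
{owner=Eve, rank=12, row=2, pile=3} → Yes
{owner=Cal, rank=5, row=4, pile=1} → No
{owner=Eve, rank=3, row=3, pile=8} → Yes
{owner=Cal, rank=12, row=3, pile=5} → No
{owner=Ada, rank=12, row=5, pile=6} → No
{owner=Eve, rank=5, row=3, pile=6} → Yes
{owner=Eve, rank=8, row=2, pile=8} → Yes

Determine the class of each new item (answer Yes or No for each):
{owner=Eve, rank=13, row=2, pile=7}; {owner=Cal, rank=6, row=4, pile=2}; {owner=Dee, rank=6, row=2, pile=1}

Yes, No, No

Checking candidate rules against both groups, what survives is: owner is Eve.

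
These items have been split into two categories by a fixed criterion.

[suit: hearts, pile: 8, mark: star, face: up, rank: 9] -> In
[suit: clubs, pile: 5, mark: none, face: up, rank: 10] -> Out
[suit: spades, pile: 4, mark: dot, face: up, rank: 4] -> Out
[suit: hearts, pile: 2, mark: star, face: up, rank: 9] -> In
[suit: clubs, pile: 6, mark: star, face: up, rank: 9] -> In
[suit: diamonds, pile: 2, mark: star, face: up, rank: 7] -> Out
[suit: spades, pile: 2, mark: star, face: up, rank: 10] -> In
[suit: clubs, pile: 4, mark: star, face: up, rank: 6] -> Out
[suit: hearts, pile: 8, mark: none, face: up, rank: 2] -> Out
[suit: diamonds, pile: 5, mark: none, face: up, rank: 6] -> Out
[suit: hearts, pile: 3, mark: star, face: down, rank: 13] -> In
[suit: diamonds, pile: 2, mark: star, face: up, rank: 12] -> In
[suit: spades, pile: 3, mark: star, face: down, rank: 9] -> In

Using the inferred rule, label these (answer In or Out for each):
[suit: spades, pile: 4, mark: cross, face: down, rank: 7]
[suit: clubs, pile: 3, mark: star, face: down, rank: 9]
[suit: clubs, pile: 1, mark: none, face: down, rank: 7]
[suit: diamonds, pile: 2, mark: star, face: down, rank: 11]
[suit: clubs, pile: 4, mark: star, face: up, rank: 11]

Every 'In' example satisfies: mark is star AND rank ≥ 9. None of the 'Out' examples do.

Out, In, Out, In, In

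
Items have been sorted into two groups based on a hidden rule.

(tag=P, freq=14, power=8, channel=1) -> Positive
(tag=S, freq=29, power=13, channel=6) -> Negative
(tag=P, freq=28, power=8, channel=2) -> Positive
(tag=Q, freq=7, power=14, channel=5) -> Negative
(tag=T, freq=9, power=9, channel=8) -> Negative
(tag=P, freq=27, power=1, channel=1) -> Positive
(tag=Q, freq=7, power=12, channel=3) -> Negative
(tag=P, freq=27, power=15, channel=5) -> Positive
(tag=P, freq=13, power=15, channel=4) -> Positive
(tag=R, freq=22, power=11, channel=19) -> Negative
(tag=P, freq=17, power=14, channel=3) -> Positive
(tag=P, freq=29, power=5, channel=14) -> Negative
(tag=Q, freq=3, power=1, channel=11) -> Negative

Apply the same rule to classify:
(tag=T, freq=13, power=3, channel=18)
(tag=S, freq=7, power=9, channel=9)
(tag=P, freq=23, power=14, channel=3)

A rule that fits every label: tag is P AND freq ≤ 28 — true of each 'Positive' example, false of each 'Negative' one.
(tag=T, freq=13, power=3, channel=18): tag is T, freq = 13 — lacks this property, so Negative. (tag=S, freq=7, power=9, channel=9): tag is S, freq = 7 — lacks this property, so Negative. (tag=P, freq=23, power=14, channel=3): tag is P, freq = 23 — meets the rule, so Positive.

Negative, Negative, Positive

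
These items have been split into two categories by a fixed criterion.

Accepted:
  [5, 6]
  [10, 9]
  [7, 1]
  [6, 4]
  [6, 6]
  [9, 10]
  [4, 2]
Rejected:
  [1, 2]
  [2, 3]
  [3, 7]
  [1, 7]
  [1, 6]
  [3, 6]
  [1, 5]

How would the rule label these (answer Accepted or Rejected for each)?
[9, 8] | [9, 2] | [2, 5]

The distinguishing property — first ≥ 4 — holds for all the 'Accepted' cases and none of the 'Rejected' cases.

Accepted, Accepted, Rejected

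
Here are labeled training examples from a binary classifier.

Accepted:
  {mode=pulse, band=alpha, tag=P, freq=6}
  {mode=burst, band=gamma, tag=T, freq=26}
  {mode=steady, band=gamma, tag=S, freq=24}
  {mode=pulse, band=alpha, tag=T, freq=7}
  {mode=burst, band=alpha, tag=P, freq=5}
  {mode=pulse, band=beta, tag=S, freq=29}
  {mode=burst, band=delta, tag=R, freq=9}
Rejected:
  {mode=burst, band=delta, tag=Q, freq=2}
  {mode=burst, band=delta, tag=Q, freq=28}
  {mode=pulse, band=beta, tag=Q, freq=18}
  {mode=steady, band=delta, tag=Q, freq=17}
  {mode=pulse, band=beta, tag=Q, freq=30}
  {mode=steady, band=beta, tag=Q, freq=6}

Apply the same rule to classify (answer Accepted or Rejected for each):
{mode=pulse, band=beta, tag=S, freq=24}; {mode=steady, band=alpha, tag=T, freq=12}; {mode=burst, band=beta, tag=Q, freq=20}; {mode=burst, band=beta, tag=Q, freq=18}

The distinguishing property — tag is not Q — holds for all the 'Accepted' cases and none of the 'Rejected' cases.
Accepted: {mode=pulse, band=beta, tag=S, freq=24}, since tag is S. Accepted: {mode=steady, band=alpha, tag=T, freq=12}, since tag is T. Rejected: {mode=burst, band=beta, tag=Q, freq=20}, since tag is Q. Rejected: {mode=burst, band=beta, tag=Q, freq=18}, since tag is Q.

Accepted, Accepted, Rejected, Rejected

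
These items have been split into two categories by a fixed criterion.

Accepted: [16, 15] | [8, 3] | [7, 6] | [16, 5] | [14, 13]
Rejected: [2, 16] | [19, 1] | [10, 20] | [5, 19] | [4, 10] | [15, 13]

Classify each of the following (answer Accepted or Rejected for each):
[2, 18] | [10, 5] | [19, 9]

A rule that fits every label: sum is odd — true of each 'Accepted' example, false of each 'Rejected' one.
[2, 18]: 2+18 = 20 — lacks this property, so Rejected. [10, 5]: 10+5 = 15 — fits, so Accepted. [19, 9]: 19+9 = 28 — lacks this property, so Rejected.

Rejected, Accepted, Rejected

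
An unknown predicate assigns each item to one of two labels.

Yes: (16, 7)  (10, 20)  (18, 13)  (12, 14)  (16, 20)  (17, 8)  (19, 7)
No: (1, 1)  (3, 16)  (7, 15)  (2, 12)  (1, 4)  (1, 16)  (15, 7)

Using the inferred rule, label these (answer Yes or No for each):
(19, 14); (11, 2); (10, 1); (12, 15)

Yes, No, No, Yes

Rule: sum ≥ 23. This holds for each 'Yes' example and fails for each 'No' one.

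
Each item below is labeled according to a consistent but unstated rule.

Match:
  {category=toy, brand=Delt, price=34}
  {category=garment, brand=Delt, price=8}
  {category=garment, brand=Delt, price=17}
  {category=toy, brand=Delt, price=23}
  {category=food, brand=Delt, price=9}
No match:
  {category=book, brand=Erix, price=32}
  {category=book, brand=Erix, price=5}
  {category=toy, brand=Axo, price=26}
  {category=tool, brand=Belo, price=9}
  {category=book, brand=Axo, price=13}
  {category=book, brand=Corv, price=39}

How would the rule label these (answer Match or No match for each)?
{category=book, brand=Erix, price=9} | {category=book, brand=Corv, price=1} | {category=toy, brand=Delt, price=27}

No match, No match, Match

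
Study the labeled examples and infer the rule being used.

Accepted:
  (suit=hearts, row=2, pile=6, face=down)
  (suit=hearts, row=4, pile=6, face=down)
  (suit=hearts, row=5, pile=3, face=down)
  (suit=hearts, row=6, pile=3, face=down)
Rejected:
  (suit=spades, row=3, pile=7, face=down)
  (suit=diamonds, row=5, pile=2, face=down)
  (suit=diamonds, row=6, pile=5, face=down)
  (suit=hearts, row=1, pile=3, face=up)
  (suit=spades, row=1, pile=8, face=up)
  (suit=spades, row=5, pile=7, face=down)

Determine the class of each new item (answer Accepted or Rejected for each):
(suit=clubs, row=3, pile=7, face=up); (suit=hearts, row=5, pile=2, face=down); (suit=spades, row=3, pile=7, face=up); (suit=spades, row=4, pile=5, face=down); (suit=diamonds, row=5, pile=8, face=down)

Rule: face is down AND suit is hearts. This holds for each 'Accepted' example and fails for each 'Rejected' one.
(suit=clubs, row=3, pile=7, face=up) — face is up, suit is clubs, hence Rejected. (suit=hearts, row=5, pile=2, face=down) — face is down, suit is hearts, hence Accepted. (suit=spades, row=3, pile=7, face=up) — face is up, suit is spades, hence Rejected. (suit=spades, row=4, pile=5, face=down) — face is down, suit is spades, hence Rejected. (suit=diamonds, row=5, pile=8, face=down) — face is down, suit is diamonds, hence Rejected.

Rejected, Accepted, Rejected, Rejected, Rejected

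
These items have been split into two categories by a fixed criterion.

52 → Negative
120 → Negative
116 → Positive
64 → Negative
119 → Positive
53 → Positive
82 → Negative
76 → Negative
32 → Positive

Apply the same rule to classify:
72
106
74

Negative, Negative, Positive

'Positive' ⟺ ≡ 2 (mod 3).
72: 72 mod 3 = 0, doesn't match → Negative. 106: 106 mod 3 = 1, doesn't match → Negative. 74: 74 mod 3 = 2, satisfies this → Positive.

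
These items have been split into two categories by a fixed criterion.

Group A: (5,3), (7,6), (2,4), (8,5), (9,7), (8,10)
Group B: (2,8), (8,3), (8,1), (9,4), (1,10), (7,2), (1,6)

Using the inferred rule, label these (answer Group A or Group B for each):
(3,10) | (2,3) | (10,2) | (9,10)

Group B, Group A, Group B, Group A

The pattern is that an item is 'Group A' exactly when: |first − second| ≤ 3.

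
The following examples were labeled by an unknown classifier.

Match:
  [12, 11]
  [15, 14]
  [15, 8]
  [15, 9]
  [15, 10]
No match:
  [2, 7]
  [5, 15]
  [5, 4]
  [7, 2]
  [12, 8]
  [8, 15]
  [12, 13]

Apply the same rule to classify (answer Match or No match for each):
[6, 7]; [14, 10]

The common property of the 'Match' items is: first > second AND sum ≥ 23. No 'No match' item has it.
[6, 7]: 6 < 7, 6+7 = 13 — lacks this property, so No match.
[14, 10]: 14 > 10, 14+10 = 24 — matches, so Match.

No match, Match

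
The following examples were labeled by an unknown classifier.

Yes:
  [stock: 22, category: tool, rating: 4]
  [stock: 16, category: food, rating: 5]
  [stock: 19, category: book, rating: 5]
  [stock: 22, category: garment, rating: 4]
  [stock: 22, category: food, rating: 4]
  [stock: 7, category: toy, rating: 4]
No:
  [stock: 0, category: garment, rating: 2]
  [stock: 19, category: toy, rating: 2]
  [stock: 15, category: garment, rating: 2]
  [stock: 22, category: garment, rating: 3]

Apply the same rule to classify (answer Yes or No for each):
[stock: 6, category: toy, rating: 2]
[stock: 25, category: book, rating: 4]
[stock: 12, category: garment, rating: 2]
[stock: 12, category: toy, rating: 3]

No, Yes, No, No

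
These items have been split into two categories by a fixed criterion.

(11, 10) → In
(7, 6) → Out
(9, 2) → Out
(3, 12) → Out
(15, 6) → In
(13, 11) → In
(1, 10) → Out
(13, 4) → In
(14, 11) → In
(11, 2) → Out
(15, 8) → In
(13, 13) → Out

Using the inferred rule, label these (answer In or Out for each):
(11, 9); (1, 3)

Every 'In' example satisfies: first > second AND sum ≥ 15. None of the 'Out' examples do.
In: (11, 9), since 11 > 9, 11+9 = 20. Out: (1, 3), since 1 < 3, 1+3 = 4.

In, Out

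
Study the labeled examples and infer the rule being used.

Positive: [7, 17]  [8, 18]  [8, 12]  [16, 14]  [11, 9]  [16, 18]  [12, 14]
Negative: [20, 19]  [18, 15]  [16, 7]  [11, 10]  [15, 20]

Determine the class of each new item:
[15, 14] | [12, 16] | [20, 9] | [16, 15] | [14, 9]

Checking candidate rules against both groups, what survives is: sum is even.
[15, 14]: 15+14 = 29 — does not satisfy this, so Negative. [12, 16]: 12+16 = 28 — qualifies, so Positive. [20, 9]: 20+9 = 29 — does not satisfy this, so Negative. [16, 15]: 16+15 = 31 — does not satisfy this, so Negative. [14, 9]: 14+9 = 23 — does not satisfy this, so Negative.

Negative, Positive, Negative, Negative, Negative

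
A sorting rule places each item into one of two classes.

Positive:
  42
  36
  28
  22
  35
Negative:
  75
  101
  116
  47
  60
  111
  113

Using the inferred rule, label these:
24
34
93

Positive, Positive, Negative

'Positive' ⟺ at most 42.
24: Positive (24 ≤ 42). 34: Positive (34 ≤ 42). 93: Negative (93 > 42).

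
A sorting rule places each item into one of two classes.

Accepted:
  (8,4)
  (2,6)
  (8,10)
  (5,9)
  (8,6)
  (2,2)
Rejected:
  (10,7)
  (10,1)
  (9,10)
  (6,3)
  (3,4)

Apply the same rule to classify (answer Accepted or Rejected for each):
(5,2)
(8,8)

Rejected, Accepted

One predicate separates the groups cleanly: sum is even.
(5,2) — 5+2 = 7, hence Rejected.
(8,8) — 8+8 = 16, hence Accepted.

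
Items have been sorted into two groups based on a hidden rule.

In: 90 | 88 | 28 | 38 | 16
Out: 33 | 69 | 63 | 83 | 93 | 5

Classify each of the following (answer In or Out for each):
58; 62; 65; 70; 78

In, In, Out, In, In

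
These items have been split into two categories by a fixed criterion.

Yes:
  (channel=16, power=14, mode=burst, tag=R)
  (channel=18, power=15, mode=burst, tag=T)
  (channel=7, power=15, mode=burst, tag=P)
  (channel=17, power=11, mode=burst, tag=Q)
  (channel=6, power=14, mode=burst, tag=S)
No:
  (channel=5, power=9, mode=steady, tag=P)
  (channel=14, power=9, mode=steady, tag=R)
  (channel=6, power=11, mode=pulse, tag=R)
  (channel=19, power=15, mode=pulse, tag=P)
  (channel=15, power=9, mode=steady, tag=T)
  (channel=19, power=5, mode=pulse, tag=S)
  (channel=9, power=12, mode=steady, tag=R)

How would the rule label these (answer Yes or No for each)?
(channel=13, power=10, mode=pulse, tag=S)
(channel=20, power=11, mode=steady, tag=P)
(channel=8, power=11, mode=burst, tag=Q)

No, No, Yes

Checking candidate rules against both groups, what survives is: mode is burst.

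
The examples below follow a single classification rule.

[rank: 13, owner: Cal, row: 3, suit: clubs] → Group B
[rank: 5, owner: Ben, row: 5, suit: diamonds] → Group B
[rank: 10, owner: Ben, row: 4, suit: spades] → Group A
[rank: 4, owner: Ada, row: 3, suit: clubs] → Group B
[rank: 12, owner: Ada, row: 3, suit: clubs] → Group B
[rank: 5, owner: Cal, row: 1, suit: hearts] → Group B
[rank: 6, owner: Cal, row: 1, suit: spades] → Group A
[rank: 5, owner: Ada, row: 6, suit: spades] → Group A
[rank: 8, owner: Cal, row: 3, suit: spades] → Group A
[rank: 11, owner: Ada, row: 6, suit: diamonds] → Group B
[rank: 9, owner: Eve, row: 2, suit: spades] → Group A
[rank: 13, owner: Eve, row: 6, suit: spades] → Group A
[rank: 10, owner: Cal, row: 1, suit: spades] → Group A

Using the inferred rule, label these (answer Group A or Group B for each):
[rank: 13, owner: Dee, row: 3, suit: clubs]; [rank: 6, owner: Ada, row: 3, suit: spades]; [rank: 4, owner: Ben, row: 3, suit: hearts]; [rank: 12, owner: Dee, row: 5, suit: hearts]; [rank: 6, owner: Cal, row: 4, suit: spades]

The simplest hypothesis consistent with all the labels is: suit is spades.
[rank: 13, owner: Dee, row: 3, suit: clubs]: suit is clubs — fails this test, so Group B.
[rank: 6, owner: Ada, row: 3, suit: spades]: suit is spades — satisfies this, so Group A.
[rank: 4, owner: Ben, row: 3, suit: hearts]: suit is hearts — fails this test, so Group B.
[rank: 12, owner: Dee, row: 5, suit: hearts]: suit is hearts — fails this test, so Group B.
[rank: 6, owner: Cal, row: 4, suit: spades]: suit is spades — satisfies this, so Group A.

Group B, Group A, Group B, Group B, Group A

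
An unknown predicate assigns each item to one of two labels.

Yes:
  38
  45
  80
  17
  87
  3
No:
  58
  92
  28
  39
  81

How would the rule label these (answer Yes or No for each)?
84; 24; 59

All 'Yes' examples share one property — ≡ 3 (mod 7) — and every 'No' example lacks it.
No: 84, since 84 mod 7 = 0.
Yes: 24, since 24 mod 7 = 3.
Yes: 59, since 59 mod 7 = 3.

No, Yes, Yes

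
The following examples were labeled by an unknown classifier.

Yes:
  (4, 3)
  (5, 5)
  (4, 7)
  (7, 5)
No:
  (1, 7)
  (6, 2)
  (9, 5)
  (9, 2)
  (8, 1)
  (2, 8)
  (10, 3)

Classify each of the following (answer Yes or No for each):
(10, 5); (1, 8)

No, No

The common property of the 'Yes' items is: |first − second| ≤ 3. No 'No' item has it.
(10, 5): No (|10−5| = 5).
(1, 8): No (|1−8| = 7).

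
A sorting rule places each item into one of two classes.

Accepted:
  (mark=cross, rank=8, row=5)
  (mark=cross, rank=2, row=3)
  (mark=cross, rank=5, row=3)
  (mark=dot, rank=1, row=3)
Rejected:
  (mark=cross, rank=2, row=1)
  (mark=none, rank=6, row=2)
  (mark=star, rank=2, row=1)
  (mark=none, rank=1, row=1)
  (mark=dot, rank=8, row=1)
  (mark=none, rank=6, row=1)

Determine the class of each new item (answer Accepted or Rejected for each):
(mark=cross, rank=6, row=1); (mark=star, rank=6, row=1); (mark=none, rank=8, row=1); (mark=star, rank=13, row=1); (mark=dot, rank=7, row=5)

Rejected, Rejected, Rejected, Rejected, Accepted

The distinguishing property — row ≥ 3 — holds for all the 'Accepted' cases and none of the 'Rejected' cases.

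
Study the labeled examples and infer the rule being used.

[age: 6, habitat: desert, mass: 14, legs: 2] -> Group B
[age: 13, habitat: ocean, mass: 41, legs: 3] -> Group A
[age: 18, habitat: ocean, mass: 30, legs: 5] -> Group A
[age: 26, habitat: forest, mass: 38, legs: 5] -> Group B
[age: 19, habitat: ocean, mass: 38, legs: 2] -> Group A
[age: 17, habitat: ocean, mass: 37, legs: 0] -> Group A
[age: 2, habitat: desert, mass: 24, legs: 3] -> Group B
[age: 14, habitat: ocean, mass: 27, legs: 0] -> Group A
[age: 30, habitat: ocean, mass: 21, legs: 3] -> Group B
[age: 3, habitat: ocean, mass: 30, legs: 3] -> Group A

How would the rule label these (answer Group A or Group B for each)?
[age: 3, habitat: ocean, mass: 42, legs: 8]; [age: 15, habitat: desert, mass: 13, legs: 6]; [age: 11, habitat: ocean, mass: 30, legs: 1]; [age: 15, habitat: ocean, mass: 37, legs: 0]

The pattern is that an item is 'Group A' exactly when: habitat is ocean AND age ≤ 19.

Group A, Group B, Group A, Group A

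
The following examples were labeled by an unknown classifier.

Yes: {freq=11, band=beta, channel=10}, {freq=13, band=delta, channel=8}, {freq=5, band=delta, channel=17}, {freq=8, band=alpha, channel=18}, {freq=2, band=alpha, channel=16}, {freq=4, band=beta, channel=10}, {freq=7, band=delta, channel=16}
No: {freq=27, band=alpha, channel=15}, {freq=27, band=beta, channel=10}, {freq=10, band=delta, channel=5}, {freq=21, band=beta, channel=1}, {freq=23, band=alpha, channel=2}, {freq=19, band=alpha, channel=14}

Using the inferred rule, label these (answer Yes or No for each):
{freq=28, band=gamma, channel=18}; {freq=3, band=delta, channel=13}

A rule that fits every label: channel ≥ 8 AND freq ≤ 13 — true of each 'Yes' example, false of each 'No' one.
No: {freq=28, band=gamma, channel=18}, since channel = 18, freq = 28. Yes: {freq=3, band=delta, channel=13}, since channel = 13, freq = 3.

No, Yes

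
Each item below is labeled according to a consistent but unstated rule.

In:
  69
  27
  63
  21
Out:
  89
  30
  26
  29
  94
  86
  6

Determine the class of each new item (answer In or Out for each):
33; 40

In, Out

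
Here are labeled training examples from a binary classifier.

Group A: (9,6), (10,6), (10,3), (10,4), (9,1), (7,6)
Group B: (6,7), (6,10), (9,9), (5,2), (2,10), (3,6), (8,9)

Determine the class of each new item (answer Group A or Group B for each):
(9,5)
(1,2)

The classifier is using: first > second AND sum ≥ 9.
(9,5): 9 > 5, 9+5 = 14, fits → Group A.
(1,2): 1 < 2, 1+2 = 3, does not satisfy this → Group B.

Group A, Group B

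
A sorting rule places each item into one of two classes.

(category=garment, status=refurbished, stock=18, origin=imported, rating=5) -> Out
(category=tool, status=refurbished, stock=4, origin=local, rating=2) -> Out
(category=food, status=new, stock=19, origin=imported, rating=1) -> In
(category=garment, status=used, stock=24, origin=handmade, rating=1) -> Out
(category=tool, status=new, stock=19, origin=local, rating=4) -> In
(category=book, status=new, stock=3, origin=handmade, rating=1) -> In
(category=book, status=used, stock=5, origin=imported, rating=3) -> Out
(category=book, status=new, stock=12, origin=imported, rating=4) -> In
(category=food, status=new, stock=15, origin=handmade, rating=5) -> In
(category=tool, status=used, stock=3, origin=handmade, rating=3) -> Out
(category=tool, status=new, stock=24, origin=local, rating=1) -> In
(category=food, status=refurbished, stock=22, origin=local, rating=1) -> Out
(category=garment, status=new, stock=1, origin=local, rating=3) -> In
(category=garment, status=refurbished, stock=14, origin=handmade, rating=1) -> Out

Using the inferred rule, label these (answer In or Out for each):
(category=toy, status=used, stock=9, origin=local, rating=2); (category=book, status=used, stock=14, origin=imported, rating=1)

A rule that fits every label: status is new — true of each 'In' example, false of each 'Out' one.
Out: (category=toy, status=used, stock=9, origin=local, rating=2), since status is used.
Out: (category=book, status=used, stock=14, origin=imported, rating=1), since status is used.

Out, Out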